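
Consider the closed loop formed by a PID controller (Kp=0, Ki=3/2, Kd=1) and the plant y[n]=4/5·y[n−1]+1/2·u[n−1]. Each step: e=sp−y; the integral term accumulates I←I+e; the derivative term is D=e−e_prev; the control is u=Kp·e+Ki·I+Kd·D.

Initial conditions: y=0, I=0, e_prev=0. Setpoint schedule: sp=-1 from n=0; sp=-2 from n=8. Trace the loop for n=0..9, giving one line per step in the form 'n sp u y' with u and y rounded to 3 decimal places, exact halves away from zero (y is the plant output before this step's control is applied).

(exact arithmetic carried between steps; '≈' marks a value shown rounded to 6 d.p. or computed from one; I and e_prev carry over from the previous line; the table rounds u and y to 3 d.p., halves away from zero)
n=0: y=0, sp=-1, e=sp−y=-1; I=-1, D=e−e_prev=-1; u=0·(-1)+3/2·(-1)+1·(-1)=-2.5; next y=4/5·0+1/2·(-2.5)=-1.25
n=1: y=-1.25, sp=-1, e=sp−y=0.25; I=-0.75, D=e−e_prev=1.25; u=0·0.25+3/2·(-0.75)+1·1.25=0.125; next y=4/5·(-1.25)+1/2·0.125=-0.9375
n=2: y=-0.9375, sp=-1, e=sp−y=-0.0625; I=-0.8125, D=e−e_prev=-0.3125; u=0·(-0.0625)+3/2·(-0.8125)+1·(-0.3125)=-1.53125; next y=4/5·(-0.9375)+1/2·(-1.53125)=-1.515625
n=3: y=-1.515625, sp=-1, e=sp−y=0.515625; I=-0.296875, D=e−e_prev=0.578125; u=0·0.515625+3/2·(-0.296875)+1·0.578125≈0.132813; next y=4/5·(-1.515625)+1/2·0.132813≈-1.146094
n=4: y≈-1.146094, sp=-1, e=sp−y≈0.146094; I≈-0.150781, D=e−e_prev≈-0.369531; u=0·0.146094+3/2·(-0.150781)+1·(-0.369531)≈-0.595703; next y=4/5·(-1.146094)+1/2·(-0.595703)≈-1.214727
n=5: y≈-1.214727, sp=-1, e=sp−y≈0.214727; I≈0.063945, D=e−e_prev≈0.068633; u=0·0.214727+3/2·0.063945+1·0.068633≈0.164551; next y=4/5·(-1.214727)+1/2·0.164551≈-0.889506
n=6: y≈-0.889506, sp=-1, e=sp−y≈-0.110494; I≈-0.046549, D=e−e_prev≈-0.325221; u=0·(-0.110494)+3/2·(-0.046549)+1·(-0.325221)≈-0.395044; next y=4/5·(-0.889506)+1/2·(-0.395044)≈-0.909127
n=7: y≈-0.909127, sp=-1, e=sp−y≈-0.090873; I≈-0.137422, D=e−e_prev≈0.019621; u=0·(-0.090873)+3/2·(-0.137422)+1·0.019621≈-0.186512; next y=4/5·(-0.909127)+1/2·(-0.186512)≈-0.820558
n=8: y≈-0.820558, sp=-2, e=sp−y≈-1.179442; I≈-1.316865, D=e−e_prev≈-1.088569; u=0·(-1.179442)+3/2·(-1.316865)+1·(-1.088569)≈-3.063866; next y=4/5·(-0.820558)+1/2·(-3.063866)≈-2.188379
n=9: y≈-2.188379, sp=-2, e=sp−y≈0.188379; I≈-1.128486, D=e−e_prev≈1.367822; u=0·0.188379+3/2·(-1.128486)+1·1.367822≈-0.324907; next y=4/5·(-2.188379)+1/2·(-0.324907)≈-1.913157

0 -1 -2.500 0.000
1 -1 0.125 -1.250
2 -1 -1.531 -0.938
3 -1 0.133 -1.516
4 -1 -0.596 -1.146
5 -1 0.165 -1.215
6 -1 -0.395 -0.890
7 -1 -0.187 -0.909
8 -2 -3.064 -0.821
9 -2 -0.325 -2.188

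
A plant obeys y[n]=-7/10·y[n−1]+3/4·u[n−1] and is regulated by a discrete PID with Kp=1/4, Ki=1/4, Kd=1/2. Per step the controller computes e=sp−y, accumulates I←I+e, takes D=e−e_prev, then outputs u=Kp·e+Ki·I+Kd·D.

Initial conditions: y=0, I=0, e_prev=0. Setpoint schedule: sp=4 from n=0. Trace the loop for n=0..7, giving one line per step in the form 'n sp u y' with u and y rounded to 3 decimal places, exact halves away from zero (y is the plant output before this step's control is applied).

0 4 4.000 0.000
1 4 0.000 3.000
2 4 6.850 -2.100
3 4 -2.883 6.608
4 4 14.214 -6.787
5 4 -11.985 15.411
6 4 31.450 -19.777
7 4 -37.408 37.431

(exact arithmetic carried between steps; '≈' marks a value shown rounded to 6 d.p. or computed from one; I and e_prev carry over from the previous line; the table rounds u and y to 3 d.p., halves away from zero)
n=0: y=0, sp=4, e=sp−y=4; I=4, D=e−e_prev=4; u=1/4·4+1/4·4+1/2·4=4; next y=-7/10·0+3/4·4=3
n=1: y=3, sp=4, e=sp−y=1; I=5, D=e−e_prev=-3; u=1/4·1+1/4·5+1/2·(-3)=0; next y=-7/10·3+3/4·0=-2.1
n=2: y=-2.1, sp=4, e=sp−y=6.1; I=11.1, D=e−e_prev=5.1; u=1/4·6.1+1/4·11.1+1/2·5.1=6.85; next y=-7/10·(-2.1)+3/4·6.85=6.6075
n=3: y=6.6075, sp=4, e=sp−y=-2.6075; I=8.4925, D=e−e_prev=-8.7075; u=1/4·(-2.6075)+1/4·8.4925+1/2·(-8.7075)=-2.8825; next y=-7/10·6.6075+3/4·(-2.8825)=-6.787125
n=4: y=-6.787125, sp=4, e=sp−y=10.787125; I=19.279625, D=e−e_prev=13.394625; u=1/4·10.787125+1/4·19.279625+1/2·13.394625=14.214; next y=-7/10·(-6.787125)+3/4·14.214≈15.411488
n=5: y≈15.411488, sp=4, e=sp−y≈-11.411488; I≈7.868138, D=e−e_prev≈-22.198613; u=1/4·(-11.411488)+1/4·7.868138+1/2·(-22.198613)≈-11.985144; next y=-7/10·15.411488+3/4·(-11.985144)≈-19.776899
n=6: y≈-19.776899, sp=4, e=sp−y≈23.776899; I≈31.645037, D=e−e_prev≈35.188387; u=1/4·23.776899+1/4·31.645037+1/2·35.188387≈31.449677; next y=-7/10·(-19.776899)+3/4·31.449677≈37.431087
n=7: y≈37.431087, sp=4, e=sp−y≈-33.431087; I≈-1.786051, D=e−e_prev≈-57.207986; u=1/4·(-33.431087)+1/4·(-1.786051)+1/2·(-57.207986)≈-37.408278; next y=-7/10·37.431087+3/4·(-37.408278)≈-54.257969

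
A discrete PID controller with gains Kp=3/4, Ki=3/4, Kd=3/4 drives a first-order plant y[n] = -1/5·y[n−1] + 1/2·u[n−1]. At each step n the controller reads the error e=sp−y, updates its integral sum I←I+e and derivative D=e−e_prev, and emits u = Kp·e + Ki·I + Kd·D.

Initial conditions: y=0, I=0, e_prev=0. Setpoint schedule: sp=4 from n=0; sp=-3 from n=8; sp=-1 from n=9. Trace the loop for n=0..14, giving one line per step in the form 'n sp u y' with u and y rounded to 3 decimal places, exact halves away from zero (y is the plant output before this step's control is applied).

(exact arithmetic carried between steps; '≈' marks a value shown rounded to 6 d.p. or computed from one; I and e_prev carry over from the previous line; the table rounds u and y to 3 d.p., halves away from zero)
n=0: y=0, sp=4, e=sp−y=4; I=4, D=e−e_prev=4; u=3/4·4+3/4·4+3/4·4=9; next y=-1/5·0+1/2·9=4.5
n=1: y=4.5, sp=4, e=sp−y=-0.5; I=3.5, D=e−e_prev=-4.5; u=3/4·(-0.5)+3/4·3.5+3/4·(-4.5)=-1.125; next y=-1/5·4.5+1/2·(-1.125)=-1.4625
n=2: y=-1.4625, sp=4, e=sp−y=5.4625; I=8.9625, D=e−e_prev=5.9625; u=3/4·5.4625+3/4·8.9625+3/4·5.9625=15.290625; next y=-1/5·(-1.4625)+1/2·15.290625≈7.937813
n=3: y≈7.937813, sp=4, e=sp−y≈-3.937813; I≈5.024688, D=e−e_prev≈-9.400313; u=3/4·(-3.937813)+3/4·5.024688+3/4·(-9.400313)≈-6.235078; next y=-1/5·7.937813+1/2·(-6.235078)≈-4.705102
n=4: y≈-4.705102, sp=4, e=sp−y≈8.705102; I≈13.729789, D=e−e_prev≈12.642914; u=3/4·8.705102+3/4·13.729789+3/4·12.642914≈26.308354; next y=-1/5·(-4.705102)+1/2·26.308354≈14.095197
n=5: y≈14.095197, sp=4, e=sp−y≈-10.095197; I≈3.634592, D=e−e_prev≈-18.800299; u=3/4·(-10.095197)+3/4·3.634592+3/4·(-18.800299)≈-18.945678; next y=-1/5·14.095197+1/2·(-18.945678)≈-12.291878
n=6: y≈-12.291878, sp=4, e=sp−y≈16.291878; I≈19.926470, D=e−e_prev≈26.387075; u=3/4·16.291878+3/4·19.926470+3/4·26.387075≈46.954068; next y=-1/5·(-12.291878)+1/2·46.954068≈25.935410
n=7: y≈25.935410, sp=4, e=sp−y≈-21.935410; I≈-2.008939, D=e−e_prev≈-38.227288; u=3/4·(-21.935410)+3/4·(-2.008939)+3/4·(-38.227288)≈-46.628728; next y=-1/5·25.935410+1/2·(-46.628728)≈-28.501446
n=8: y≈-28.501446, sp=-3, e=sp−y≈25.501446; I≈23.492506, D=e−e_prev≈47.436855; u=3/4·25.501446+3/4·23.492506+3/4·47.436855≈72.323106; next y=-1/5·(-28.501446)+1/2·72.323106≈41.861842
n=9: y≈41.861842, sp=-1, e=sp−y≈-42.861842; I≈-19.369336, D=e−e_prev≈-68.363288; u=3/4·(-42.861842)+3/4·(-19.369336)+3/4·(-68.363288)≈-97.945849; next y=-1/5·41.861842+1/2·(-97.945849)≈-57.345293
n=10: y≈-57.345293, sp=-1, e=sp−y≈56.345293; I≈36.975957, D=e−e_prev≈99.207135; u=3/4·56.345293+3/4·36.975957+3/4·99.207135≈144.396289; next y=-1/5·(-57.345293)+1/2·144.396289≈83.667203
n=11: y≈83.667203, sp=-1, e=sp−y≈-84.667203; I≈-47.691246, D=e−e_prev≈-141.012496; u=3/4·(-84.667203)+3/4·(-47.691246)+3/4·(-141.012496)≈-205.028209; next y=-1/5·83.667203+1/2·(-205.028209)≈-119.247545
n=12: y≈-119.247545, sp=-1, e=sp−y≈118.247545; I≈70.556299, D=e−e_prev≈202.914748; u=3/4·118.247545+3/4·70.556299+3/4·202.914748≈293.788944; next y=-1/5·(-119.247545)+1/2·293.788944≈170.743981
n=13: y≈170.743981, sp=-1, e=sp−y≈-171.743981; I≈-101.187682, D=e−e_prev≈-289.991526; u=3/4·(-171.743981)+3/4·(-101.187682)+3/4·(-289.991526)≈-422.192392; next y=-1/5·170.743981+1/2·(-422.192392)≈-245.244992
n=14: y≈-245.244992, sp=-1, e=sp−y≈244.244992; I≈143.057310, D=e−e_prev≈415.988973; u=3/4·244.244992+3/4·143.057310+3/4·415.988973≈602.468457; next y=-1/5·(-245.244992)+1/2·602.468457≈350.283227

0 4 9.000 0.000
1 4 -1.125 4.500
2 4 15.291 -1.463
3 4 -6.235 7.938
4 4 26.308 -4.705
5 4 -18.946 14.095
6 4 46.954 -12.292
7 4 -46.629 25.935
8 -3 72.323 -28.501
9 -1 -97.946 41.862
10 -1 144.396 -57.345
11 -1 -205.028 83.667
12 -1 293.789 -119.248
13 -1 -422.192 170.744
14 -1 602.468 -245.245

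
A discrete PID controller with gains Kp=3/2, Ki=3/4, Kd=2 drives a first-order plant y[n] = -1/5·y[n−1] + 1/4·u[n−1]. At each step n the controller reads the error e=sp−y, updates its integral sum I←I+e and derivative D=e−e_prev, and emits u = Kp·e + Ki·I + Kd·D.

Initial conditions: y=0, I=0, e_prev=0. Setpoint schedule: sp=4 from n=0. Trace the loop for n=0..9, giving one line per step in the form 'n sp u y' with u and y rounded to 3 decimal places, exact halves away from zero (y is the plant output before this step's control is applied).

(exact arithmetic carried between steps; '≈' marks a value shown rounded to 6 d.p. or computed from one; I and e_prev carry over from the previous line; the table rounds u and y to 3 d.p., halves away from zero)
n=0: y=0, sp=4, e=sp−y=4; I=4, D=e−e_prev=4; u=3/2·4+3/4·4+2·4=17; next y=-1/5·0+1/4·17=4.25
n=1: y=4.25, sp=4, e=sp−y=-0.25; I=3.75, D=e−e_prev=-4.25; u=3/2·(-0.25)+3/4·3.75+2·(-4.25)=-6.0625; next y=-1/5·4.25+1/4·(-6.0625)=-2.365625
n=2: y=-2.365625, sp=4, e=sp−y=6.365625; I=10.115625, D=e−e_prev=6.615625; u=3/2·6.365625+3/4·10.115625+2·6.615625≈30.366406; next y=-1/5·(-2.365625)+1/4·30.366406≈8.064727
n=3: y≈8.064727, sp=4, e=sp−y≈-4.064727; I≈6.050898, D=e−e_prev≈-10.430352; u=3/2·(-4.064727)+3/4·6.050898+2·(-10.430352)≈-22.419619; next y=-1/5·8.064727+1/4·(-22.419619)≈-7.217850
n=4: y≈-7.217850, sp=4, e=sp−y≈11.217850; I≈17.268749, D=e−e_prev≈15.282577; u=3/2·11.217850+3/4·17.268749+2·15.282577≈60.343490; next y=-1/5·(-7.217850)+1/4·60.343490≈16.529442
n=5: y≈16.529442, sp=4, e=sp−y≈-12.529442; I≈4.739306, D=e−e_prev≈-23.747293; u=3/2·(-12.529442)+3/4·4.739306+2·(-23.747293)≈-62.734269; next y=-1/5·16.529442+1/4·(-62.734269)≈-18.989456
n=6: y≈-18.989456, sp=4, e=sp−y≈22.989456; I≈27.728762, D=e−e_prev≈35.518898; u=3/2·22.989456+3/4·27.728762+2·35.518898≈126.318552; next y=-1/5·(-18.989456)+1/4·126.318552≈35.377529
n=7: y≈35.377529, sp=4, e=sp−y≈-31.377529; I≈-3.648767, D=e−e_prev≈-54.366985; u=3/2·(-31.377529)+3/4·(-3.648767)+2·(-54.366985)≈-158.536839; next y=-1/5·35.377529+1/4·(-158.536839)≈-46.709716
n=8: y≈-46.709716, sp=4, e=sp−y≈50.709716; I≈47.060948, D=e−e_prev≈82.087245; u=3/2·50.709716+3/4·47.060948+2·82.087245≈275.534774; next y=-1/5·(-46.709716)+1/4·275.534774≈78.225637
n=9: y≈78.225637, sp=4, e=sp−y≈-74.225637; I≈-27.164688, D=e−e_prev≈-124.935352; u=3/2·(-74.225637)+3/4·(-27.164688)+2·(-124.935352)≈-381.582676; next y=-1/5·78.225637+1/4·(-381.582676)≈-111.040796

0 4 17.000 0.000
1 4 -6.063 4.250
2 4 30.366 -2.366
3 4 -22.420 8.065
4 4 60.343 -7.218
5 4 -62.734 16.529
6 4 126.319 -18.989
7 4 -158.537 35.378
8 4 275.535 -46.710
9 4 -381.583 78.226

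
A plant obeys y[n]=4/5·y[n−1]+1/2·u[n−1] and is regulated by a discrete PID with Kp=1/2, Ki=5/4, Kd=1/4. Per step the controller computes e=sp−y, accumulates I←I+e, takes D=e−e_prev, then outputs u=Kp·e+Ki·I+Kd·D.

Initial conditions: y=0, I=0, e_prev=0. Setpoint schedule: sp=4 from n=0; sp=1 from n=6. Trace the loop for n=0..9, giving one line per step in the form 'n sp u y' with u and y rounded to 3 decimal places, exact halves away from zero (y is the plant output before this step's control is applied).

0 4 8.000 0.000
1 4 4.000 4.000
2 4 2.600 5.200
3 4 0.880 5.460
4 4 0.424 4.808
5 4 0.750 4.058
6 1 -4.637 3.622
7 1 -1.188 0.579
8 1 -0.003 -0.131
9 1 1.184 -0.106

(exact arithmetic carried between steps; '≈' marks a value shown rounded to 6 d.p. or computed from one; I and e_prev carry over from the previous line; the table rounds u and y to 3 d.p., halves away from zero)
n=0: y=0, sp=4, e=sp−y=4; I=4, D=e−e_prev=4; u=1/2·4+5/4·4+1/4·4=8; next y=4/5·0+1/2·8=4
n=1: y=4, sp=4, e=sp−y=0; I=4, D=e−e_prev=-4; u=1/2·0+5/4·4+1/4·(-4)=4; next y=4/5·4+1/2·4=5.2
n=2: y=5.2, sp=4, e=sp−y=-1.2; I=2.8, D=e−e_prev=-1.2; u=1/2·(-1.2)+5/4·2.8+1/4·(-1.2)=2.6; next y=4/5·5.2+1/2·2.6=5.46
n=3: y=5.46, sp=4, e=sp−y=-1.46; I=1.34, D=e−e_prev=-0.26; u=1/2·(-1.46)+5/4·1.34+1/4·(-0.26)=0.88; next y=4/5·5.46+1/2·0.88=4.808
n=4: y=4.808, sp=4, e=sp−y=-0.808; I=0.532, D=e−e_prev=0.652; u=1/2·(-0.808)+5/4·0.532+1/4·0.652=0.424; next y=4/5·4.808+1/2·0.424=4.0584
n=5: y=4.0584, sp=4, e=sp−y=-0.0584; I=0.4736, D=e−e_prev=0.7496; u=1/2·(-0.0584)+5/4·0.4736+1/4·0.7496=0.7502; next y=4/5·4.0584+1/2·0.7502=3.62182
n=6: y=3.62182, sp=1, e=sp−y=-2.62182; I=-2.14822, D=e−e_prev=-2.56342; u=1/2·(-2.62182)+5/4·(-2.14822)+1/4·(-2.56342)=-4.63704; next y=4/5·3.62182+1/2·(-4.63704)=0.578936
n=7: y=0.578936, sp=1, e=sp−y=0.421064; I=-1.727156, D=e−e_prev=3.042884; u=1/2·0.421064+5/4·(-1.727156)+1/4·3.042884=-1.187692; next y=4/5·0.578936+1/2·(-1.187692)≈-0.130697
n=8: y≈-0.130697, sp=1, e=sp−y≈1.130697; I≈-0.596459, D=e−e_prev≈0.709633; u=1/2·1.130697+5/4·(-0.596459)+1/4·0.709633≈-0.002817; next y=4/5·(-0.130697)+1/2·(-0.002817)≈-0.105966
n=9: y≈-0.105966, sp=1, e=sp−y≈1.105966; I≈0.509507, D=e−e_prev≈-0.024731; u=1/2·1.105966+5/4·0.509507+1/4·(-0.024731)≈1.183684; next y=4/5·(-0.105966)+1/2·1.183684≈0.507069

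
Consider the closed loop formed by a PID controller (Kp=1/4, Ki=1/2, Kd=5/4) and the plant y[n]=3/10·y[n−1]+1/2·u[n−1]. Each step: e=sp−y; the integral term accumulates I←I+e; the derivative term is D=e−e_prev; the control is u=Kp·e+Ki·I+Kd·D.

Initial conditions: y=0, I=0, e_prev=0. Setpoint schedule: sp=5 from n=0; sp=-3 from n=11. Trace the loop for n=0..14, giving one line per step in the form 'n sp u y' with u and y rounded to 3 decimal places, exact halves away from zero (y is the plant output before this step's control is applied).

0 5 10.000 0.000
1 5 -3.750 5.000
2 5 13.250 -0.375
3 5 -4.556 6.513
4 5 16.971 -0.324
5 5 -6.338 8.388
6 5 20.940 -0.653
7 5 -9.388 10.274
8 5 25.405 -1.612
9 5 -13.808 12.219
10 5 30.786 -3.238
11 -3 -35.736 14.421
12 -3 43.554 -13.542
13 -3 -48.641 17.714
14 -3 53.513 -19.006

(exact arithmetic carried between steps; '≈' marks a value shown rounded to 6 d.p. or computed from one; I and e_prev carry over from the previous line; the table rounds u and y to 3 d.p., halves away from zero)
n=0: y=0, sp=5, e=sp−y=5; I=5, D=e−e_prev=5; u=1/4·5+1/2·5+5/4·5=10; next y=3/10·0+1/2·10=5
n=1: y=5, sp=5, e=sp−y=0; I=5, D=e−e_prev=-5; u=1/4·0+1/2·5+5/4·(-5)=-3.75; next y=3/10·5+1/2·(-3.75)=-0.375
n=2: y=-0.375, sp=5, e=sp−y=5.375; I=10.375, D=e−e_prev=5.375; u=1/4·5.375+1/2·10.375+5/4·5.375=13.25; next y=3/10·(-0.375)+1/2·13.25=6.5125
n=3: y=6.5125, sp=5, e=sp−y=-1.5125; I=8.8625, D=e−e_prev=-6.8875; u=1/4·(-1.5125)+1/2·8.8625+5/4·(-6.8875)=-4.55625; next y=3/10·6.5125+1/2·(-4.55625)=-0.324375
n=4: y=-0.324375, sp=5, e=sp−y=5.324375; I=14.186875, D=e−e_prev=6.836875; u=1/4·5.324375+1/2·14.186875+5/4·6.836875=16.970625; next y=3/10·(-0.324375)+1/2·16.970625=8.388
n=5: y=8.388, sp=5, e=sp−y=-3.388; I=10.798875, D=e−e_prev=-8.712375; u=1/4·(-3.388)+1/2·10.798875+5/4·(-8.712375)≈-6.338031; next y=3/10·8.388+1/2·(-6.338031)≈-0.652616
n=6: y≈-0.652616, sp=5, e=sp−y≈5.652616; I≈16.451491, D=e−e_prev≈9.040616; u=1/4·5.652616+1/2·16.451491+5/4·9.040616≈20.939669; next y=3/10·(-0.652616)+1/2·20.939669≈10.274050
n=7: y≈10.274050, sp=5, e=sp−y≈-5.274050; I≈11.177441, D=e−e_prev≈-10.926665; u=1/4·(-5.274050)+1/2·11.177441+5/4·(-10.926665)≈-9.388124; next y=3/10·10.274050+1/2·(-9.388124)≈-1.611847
n=8: y≈-1.611847, sp=5, e=sp−y≈6.611847; I≈17.789288, D=e−e_prev≈11.885897; u=1/4·6.611847+1/2·17.789288+5/4·11.885897≈25.404976; next y=3/10·(-1.611847)+1/2·25.404976≈12.218934
n=9: y≈12.218934, sp=5, e=sp−y≈-7.218934; I≈10.570354, D=e−e_prev≈-13.830781; u=1/4·(-7.218934)+1/2·10.570354+5/4·(-13.830781)≈-13.808033; next y=3/10·12.218934+1/2·(-13.808033)≈-3.238336
n=10: y≈-3.238336, sp=5, e=sp−y≈8.238336; I≈18.808690, D=e−e_prev≈15.457270; u=1/4·8.238336+1/2·18.808690+5/4·15.457270≈30.785517; next y=3/10·(-3.238336)+1/2·30.785517≈14.421258
n=11: y≈14.421258, sp=-3, e=sp−y≈-17.421258; I≈1.387432, D=e−e_prev≈-25.659594; u=1/4·(-17.421258)+1/2·1.387432+5/4·(-25.659594)≈-35.736091; next y=3/10·14.421258+1/2·(-35.736091)≈-13.541668
n=12: y≈-13.541668, sp=-3, e=sp−y≈10.541668; I≈11.929100, D=e−e_prev≈27.962926; u=1/4·10.541668+1/2·11.929100+5/4·27.962926≈43.553624; next y=3/10·(-13.541668)+1/2·43.553624≈17.714312
n=13: y≈17.714312, sp=-3, e=sp−y≈-20.714312; I≈-8.785211, D=e−e_prev≈-31.255980; u=1/4·(-20.714312)+1/2·(-8.785211)+5/4·(-31.255980)≈-48.641158; next y=3/10·17.714312+1/2·(-48.641158)≈-19.006286
n=14: y≈-19.006286, sp=-3, e=sp−y≈16.006286; I≈7.221074, D=e−e_prev≈36.720597; u=1/4·16.006286+1/2·7.221074+5/4·36.720597≈53.512855; next y=3/10·(-19.006286)+1/2·53.512855≈21.054542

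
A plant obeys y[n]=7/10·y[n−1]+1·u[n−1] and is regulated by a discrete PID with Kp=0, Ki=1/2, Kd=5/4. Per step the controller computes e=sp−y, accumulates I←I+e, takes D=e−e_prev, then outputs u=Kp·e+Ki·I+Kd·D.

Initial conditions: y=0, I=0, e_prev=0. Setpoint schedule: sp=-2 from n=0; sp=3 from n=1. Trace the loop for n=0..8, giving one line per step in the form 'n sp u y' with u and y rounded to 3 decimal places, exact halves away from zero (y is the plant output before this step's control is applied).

(exact arithmetic carried between steps; '≈' marks a value shown rounded to 6 d.p. or computed from one; I and e_prev carry over from the previous line; the table rounds u and y to 3 d.p., halves away from zero)
n=0: y=0, sp=-2, e=sp−y=-2; I=-2, D=e−e_prev=-2; u=0·(-2)+1/2·(-2)+5/4·(-2)=-3.5; next y=7/10·0+1·(-3.5)=-3.5
n=1: y=-3.5, sp=3, e=sp−y=6.5; I=4.5, D=e−e_prev=8.5; u=0·6.5+1/2·4.5+5/4·8.5=12.875; next y=7/10·(-3.5)+1·12.875=10.425
n=2: y=10.425, sp=3, e=sp−y=-7.425; I=-2.925, D=e−e_prev=-13.925; u=0·(-7.425)+1/2·(-2.925)+5/4·(-13.925)=-18.86875; next y=7/10·10.425+1·(-18.86875)=-11.57125
n=3: y=-11.57125, sp=3, e=sp−y=14.57125; I=11.64625, D=e−e_prev=21.99625; u=0·14.57125+1/2·11.64625+5/4·21.99625≈33.318438; next y=7/10·(-11.57125)+1·33.318438≈25.218563
n=4: y≈25.218563, sp=3, e=sp−y≈-22.218563; I≈-10.572313, D=e−e_prev≈-36.789813; u=0·(-22.218563)+1/2·(-10.572313)+5/4·(-36.789813)≈-51.273422; next y=7/10·25.218563+1·(-51.273422)≈-33.620428
n=5: y≈-33.620428, sp=3, e=sp−y≈36.620428; I≈26.048116, D=e−e_prev≈58.838991; u=0·36.620428+1/2·26.048116+5/4·58.838991≈86.572796; next y=7/10·(-33.620428)+1·86.572796≈63.038496
n=6: y≈63.038496, sp=3, e=sp−y≈-60.038496; I≈-33.990381, D=e−e_prev≈-96.658925; u=0·(-60.038496)+1/2·(-33.990381)+5/4·(-96.658925)≈-137.818846; next y=7/10·63.038496+1·(-137.818846)≈-93.691899
n=7: y≈-93.691899, sp=3, e=sp−y≈96.691899; I≈62.701518, D=e−e_prev≈156.730395; u=0·96.691899+1/2·62.701518+5/4·156.730395≈227.263753; next y=7/10·(-93.691899)+1·227.263753≈161.679424
n=8: y≈161.679424, sp=3, e=sp−y≈-158.679424; I≈-95.977906, D=e−e_prev≈-255.371322; u=0·(-158.679424)+1/2·(-95.977906)+5/4·(-255.371322)≈-367.203106; next y=7/10·161.679424+1·(-367.203106)≈-254.027509

0 -2 -3.500 0.000
1 3 12.875 -3.500
2 3 -18.869 10.425
3 3 33.318 -11.571
4 3 -51.273 25.219
5 3 86.573 -33.620
6 3 -137.819 63.038
7 3 227.264 -93.692
8 3 -367.203 161.679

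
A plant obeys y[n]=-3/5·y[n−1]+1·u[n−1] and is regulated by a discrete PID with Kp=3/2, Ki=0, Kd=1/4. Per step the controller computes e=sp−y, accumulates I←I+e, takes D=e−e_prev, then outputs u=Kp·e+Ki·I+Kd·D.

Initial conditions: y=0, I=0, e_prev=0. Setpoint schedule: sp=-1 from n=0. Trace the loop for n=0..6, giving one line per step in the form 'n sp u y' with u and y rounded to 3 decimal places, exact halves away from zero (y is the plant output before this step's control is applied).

(exact arithmetic carried between steps; '≈' marks a value shown rounded to 6 d.p. or computed from one; I and e_prev carry over from the previous line; the table rounds u and y to 3 d.p., halves away from zero)
n=0: y=0, sp=-1, e=sp−y=-1; I=-1, D=e−e_prev=-1; u=3/2·(-1)+0·(-1)+1/4·(-1)=-1.75; next y=-3/5·0+1·(-1.75)=-1.75
n=1: y=-1.75, sp=-1, e=sp−y=0.75; I=-0.25, D=e−e_prev=1.75; u=3/2·0.75+0·(-0.25)+1/4·1.75=1.5625; next y=-3/5·(-1.75)+1·1.5625=2.6125
n=2: y=2.6125, sp=-1, e=sp−y=-3.6125; I=-3.8625, D=e−e_prev=-4.3625; u=3/2·(-3.6125)+0·(-3.8625)+1/4·(-4.3625)=-6.509375; next y=-3/5·2.6125+1·(-6.509375)=-8.076875
n=3: y=-8.076875, sp=-1, e=sp−y=7.076875; I=3.214375, D=e−e_prev=10.689375; u=3/2·7.076875+0·3.214375+1/4·10.689375≈13.287656; next y=-3/5·(-8.076875)+1·13.287656≈18.133781
n=4: y≈18.133781, sp=-1, e=sp−y≈-19.133781; I≈-15.919406, D=e−e_prev≈-26.210656; u=3/2·(-19.133781)+0·(-15.919406)+1/4·(-26.210656)≈-35.253336; next y=-3/5·18.133781+1·(-35.253336)≈-46.133605
n=5: y≈-46.133605, sp=-1, e=sp−y≈45.133605; I≈29.214198, D=e−e_prev≈64.267386; u=3/2·45.133605+0·29.214198+1/4·64.267386≈83.767254; next y=-3/5·(-46.133605)+1·83.767254≈111.447416
n=6: y≈111.447416, sp=-1, e=sp−y≈-112.447416; I≈-83.233218, D=e−e_prev≈-157.581021; u=3/2·(-112.447416)+0·(-83.233218)+1/4·(-157.581021)≈-208.066380; next y=-3/5·111.447416+1·(-208.066380)≈-274.934830

0 -1 -1.750 0.000
1 -1 1.563 -1.750
2 -1 -6.509 2.613
3 -1 13.288 -8.077
4 -1 -35.253 18.134
5 -1 83.767 -46.134
6 -1 -208.066 111.447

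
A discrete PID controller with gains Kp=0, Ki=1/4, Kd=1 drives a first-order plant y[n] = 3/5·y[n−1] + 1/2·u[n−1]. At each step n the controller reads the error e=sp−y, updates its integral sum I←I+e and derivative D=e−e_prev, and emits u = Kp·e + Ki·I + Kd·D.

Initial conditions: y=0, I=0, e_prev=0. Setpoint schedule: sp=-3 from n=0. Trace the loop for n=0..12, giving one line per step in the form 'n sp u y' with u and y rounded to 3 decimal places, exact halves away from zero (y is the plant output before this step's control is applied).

0 -3 -3.750 0.000
1 -3 0.844 -1.875
2 -3 -2.777 -0.703
3 -3 -0.795 -1.811
4 -3 -2.608 -1.484
5 -3 -1.773 -2.195
6 -3 -2.674 -2.203
7 -3 -2.312 -2.659
8 -3 -2.737 -2.751
9 -3 -2.557 -3.019
10 -3 -2.732 -3.090
11 -3 -2.618 -3.220
12 -3 -2.667 -3.241

(exact arithmetic carried between steps; '≈' marks a value shown rounded to 6 d.p. or computed from one; I and e_prev carry over from the previous line; the table rounds u and y to 3 d.p., halves away from zero)
n=0: y=0, sp=-3, e=sp−y=-3; I=-3, D=e−e_prev=-3; u=0·(-3)+1/4·(-3)+1·(-3)=-3.75; next y=3/5·0+1/2·(-3.75)=-1.875
n=1: y=-1.875, sp=-3, e=sp−y=-1.125; I=-4.125, D=e−e_prev=1.875; u=0·(-1.125)+1/4·(-4.125)+1·1.875=0.84375; next y=3/5·(-1.875)+1/2·0.84375=-0.703125
n=2: y=-0.703125, sp=-3, e=sp−y=-2.296875; I=-6.421875, D=e−e_prev=-1.171875; u=0·(-2.296875)+1/4·(-6.421875)+1·(-1.171875)≈-2.777344; next y=3/5·(-0.703125)+1/2·(-2.777344)≈-1.810547
n=3: y≈-1.810547, sp=-3, e=sp−y≈-1.189453; I≈-7.611328, D=e−e_prev≈1.107422; u=0·(-1.189453)+1/4·(-7.611328)+1·1.107422≈-0.795410; next y=3/5·(-1.810547)+1/2·(-0.795410)≈-1.484033
n=4: y≈-1.484033, sp=-3, e=sp−y≈-1.515967; I≈-9.127295, D=e−e_prev≈-0.326514; u=0·(-1.515967)+1/4·(-9.127295)+1·(-0.326514)≈-2.608337; next y=3/5·(-1.484033)+1/2·(-2.608337)≈-2.194589
n=5: y≈-2.194589, sp=-3, e=sp−y≈-0.805411; I≈-9.932706, D=e−e_prev≈0.710555; u=0·(-0.805411)+1/4·(-9.932706)+1·0.710555≈-1.772621; next y=3/5·(-2.194589)+1/2·(-1.772621)≈-2.203064
n=6: y≈-2.203064, sp=-3, e=sp−y≈-0.796936; I≈-10.729643, D=e−e_prev≈0.008475; u=0·(-0.796936)+1/4·(-10.729643)+1·0.008475≈-2.673936; next y=3/5·(-2.203064)+1/2·(-2.673936)≈-2.658806
n=7: y≈-2.658806, sp=-3, e=sp−y≈-0.341194; I≈-11.070837, D=e−e_prev≈0.455742; u=0·(-0.341194)+1/4·(-11.070837)+1·0.455742≈-2.311967; next y=3/5·(-2.658806)+1/2·(-2.311967)≈-2.751267
n=8: y≈-2.751267, sp=-3, e=sp−y≈-0.248733; I≈-11.319569, D=e−e_prev≈0.092461; u=0·(-0.248733)+1/4·(-11.319569)+1·0.092461≈-2.737431; next y=3/5·(-2.751267)+1/2·(-2.737431)≈-3.019476
n=9: y≈-3.019476, sp=-3, e=sp−y≈0.019476; I≈-11.300094, D=e−e_prev≈0.268209; u=0·0.019476+1/4·(-11.300094)+1·0.268209≈-2.556815; next y=3/5·(-3.019476)+1/2·(-2.556815)≈-3.090093
n=10: y≈-3.090093, sp=-3, e=sp−y≈0.090093; I≈-11.210001, D=e−e_prev≈0.070617; u=0·0.090093+1/4·(-11.210001)+1·0.070617≈-2.731883; next y=3/5·(-3.090093)+1/2·(-2.731883)≈-3.219997
n=11: y≈-3.219997, sp=-3, e=sp−y≈0.219997; I≈-10.990003, D=e−e_prev≈0.129905; u=0·0.219997+1/4·(-10.990003)+1·0.129905≈-2.617596; next y=3/5·(-3.219997)+1/2·(-2.617596)≈-3.240797
n=12: y≈-3.240797, sp=-3, e=sp−y≈0.240797; I≈-10.749207, D=e−e_prev≈0.020799; u=0·0.240797+1/4·(-10.749207)+1·0.020799≈-2.666502; next y=3/5·(-3.240797)+1/2·(-2.666502)≈-3.277729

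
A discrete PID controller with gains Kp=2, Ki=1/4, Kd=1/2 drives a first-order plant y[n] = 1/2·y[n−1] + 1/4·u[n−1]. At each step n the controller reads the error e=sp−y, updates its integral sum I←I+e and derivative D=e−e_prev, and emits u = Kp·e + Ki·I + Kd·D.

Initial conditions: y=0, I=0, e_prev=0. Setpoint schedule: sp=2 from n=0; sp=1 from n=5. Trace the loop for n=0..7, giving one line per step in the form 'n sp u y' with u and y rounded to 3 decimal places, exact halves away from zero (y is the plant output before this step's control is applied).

0 2 5.500 0.000
1 2 1.219 1.375
2 2 3.115 0.992
3 2 2.398 1.275
4 2 2.825 1.237
5 1 0.006 1.325
6 1 2.286 0.664
7 1 1.381 0.903

(exact arithmetic carried between steps; '≈' marks a value shown rounded to 6 d.p. or computed from one; I and e_prev carry over from the previous line; the table rounds u and y to 3 d.p., halves away from zero)
n=0: y=0, sp=2, e=sp−y=2; I=2, D=e−e_prev=2; u=2·2+1/4·2+1/2·2=5.5; next y=1/2·0+1/4·5.5=1.375
n=1: y=1.375, sp=2, e=sp−y=0.625; I=2.625, D=e−e_prev=-1.375; u=2·0.625+1/4·2.625+1/2·(-1.375)=1.21875; next y=1/2·1.375+1/4·1.21875≈0.992188
n=2: y≈0.992188, sp=2, e=sp−y≈1.007813; I≈3.632813, D=e−e_prev≈0.382813; u=2·1.007813+1/4·3.632813+1/2·0.382813≈3.115234; next y=1/2·0.992188+1/4·3.115234≈1.274902
n=3: y≈1.274902, sp=2, e=sp−y≈0.725098; I≈4.357910, D=e−e_prev≈-0.282715; u=2·0.725098+1/4·4.357910+1/2·(-0.282715)≈2.398315; next y=1/2·1.274902+1/4·2.398315≈1.237030
n=4: y≈1.237030, sp=2, e=sp−y≈0.762970; I≈5.120880, D=e−e_prev≈0.037872; u=2·0.762970+1/4·5.120880+1/2·0.037872≈2.825096; next y=1/2·1.237030+1/4·2.825096≈1.324789
n=5: y≈1.324789, sp=1, e=sp−y≈-0.324789; I≈4.796091, D=e−e_prev≈-1.087759; u=2·(-0.324789)+1/4·4.796091+1/2·(-1.087759)≈0.005565; next y=1/2·1.324789+1/4·0.005565≈0.663786
n=6: y≈0.663786, sp=1, e=sp−y≈0.336214; I≈5.132305, D=e−e_prev≈0.661003; u=2·0.336214+1/4·5.132305+1/2·0.661003≈2.286006; next y=1/2·0.663786+1/4·2.286006≈0.903394
n=7: y≈0.903394, sp=1, e=sp−y≈0.096606; I≈5.228911, D=e−e_prev≈-0.239609; u=2·0.096606+1/4·5.228911+1/2·(-0.239609)≈1.380634; next y=1/2·0.903394+1/4·1.380634≈0.796856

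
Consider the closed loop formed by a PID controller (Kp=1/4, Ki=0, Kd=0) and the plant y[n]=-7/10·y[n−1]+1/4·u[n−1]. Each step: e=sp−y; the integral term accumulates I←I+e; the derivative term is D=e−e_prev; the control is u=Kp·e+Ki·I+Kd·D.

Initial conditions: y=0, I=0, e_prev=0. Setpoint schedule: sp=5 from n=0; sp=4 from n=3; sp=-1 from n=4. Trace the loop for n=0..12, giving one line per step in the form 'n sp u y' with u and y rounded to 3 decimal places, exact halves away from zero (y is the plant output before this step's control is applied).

0 5 1.250 0.000
1 5 1.172 0.313
2 5 1.231 0.074
3 4 0.936 0.256
4 -1 -0.264 0.055
5 -1 -0.224 -0.104
6 -1 -0.254 0.017
7 -1 -0.231 -0.076
8 -1 -0.249 -0.005
9 -1 -0.235 -0.059
10 -1 -0.246 -0.018
11 -1 -0.238 -0.049
12 -1 -0.244 -0.025

(exact arithmetic carried between steps; '≈' marks a value shown rounded to 6 d.p. or computed from one; I and e_prev carry over from the previous line; the table rounds u and y to 3 d.p., halves away from zero)
n=0: y=0, sp=5, e=sp−y=5; I=5, D=e−e_prev=5; u=1/4·5+0·5+0·5=1.25; next y=-7/10·0+1/4·1.25=0.3125
n=1: y=0.3125, sp=5, e=sp−y=4.6875; I=9.6875, D=e−e_prev=-0.3125; u=1/4·4.6875+0·9.6875+0·(-0.3125)=1.171875; next y=-7/10·0.3125+1/4·1.171875≈0.074219
n=2: y≈0.074219, sp=5, e=sp−y≈4.925781; I≈14.613281, D=e−e_prev≈0.238281; u=1/4·4.925781+0·14.613281+0·0.238281≈1.231445; next y=-7/10·0.074219+1/4·1.231445≈0.255908
n=3: y≈0.255908, sp=4, e=sp−y≈3.744092; I≈18.357373, D=e−e_prev≈-1.181689; u=1/4·3.744092+0·18.357373+0·(-1.181689)≈0.936023; next y=-7/10·0.255908+1/4·0.936023≈0.054870
n=4: y≈0.054870, sp=-1, e=sp−y≈-1.054870; I≈17.302503, D=e−e_prev≈-4.798962; u=1/4·(-1.054870)+0·17.302503+0·(-4.798962)≈-0.263717; next y=-7/10·0.054870+1/4·(-0.263717)≈-0.104338
n=5: y≈-0.104338, sp=-1, e=sp−y≈-0.895662; I≈16.406841, D=e−e_prev≈0.159208; u=1/4·(-0.895662)+0·16.406841+0·0.159208≈-0.223915; next y=-7/10·(-0.104338)+1/4·(-0.223915)≈0.017058
n=6: y≈0.017058, sp=-1, e=sp−y≈-1.017058; I≈15.389783, D=e−e_prev≈-0.121396; u=1/4·(-1.017058)+0·15.389783+0·(-0.121396)≈-0.254265; next y=-7/10·0.017058+1/4·(-0.254265)≈-0.075507
n=7: y≈-0.075507, sp=-1, e=sp−y≈-0.924493; I≈14.465290, D=e−e_prev≈0.092565; u=1/4·(-0.924493)+0·14.465290+0·0.092565≈-0.231123; next y=-7/10·(-0.075507)+1/4·(-0.231123)≈-0.004926
n=8: y≈-0.004926, sp=-1, e=sp−y≈-0.995074; I≈13.470216, D=e−e_prev≈-0.070581; u=1/4·(-0.995074)+0·13.470216+0·(-0.070581)≈-0.248768; next y=-7/10·(-0.004926)+1/4·(-0.248768)≈-0.058744
n=9: y≈-0.058744, sp=-1, e=sp−y≈-0.941256; I≈12.528960, D=e−e_prev≈0.053818; u=1/4·(-0.941256)+0·12.528960+0·0.053818≈-0.235314; next y=-7/10·(-0.058744)+1/4·(-0.235314)≈-0.017708
n=10: y≈-0.017708, sp=-1, e=sp−y≈-0.982292; I≈11.546668, D=e−e_prev≈-0.041036; u=1/4·(-0.982292)+0·11.546668+0·(-0.041036)≈-0.245573; next y=-7/10·(-0.017708)+1/4·(-0.245573)≈-0.048998
n=11: y≈-0.048998, sp=-1, e=sp−y≈-0.951002; I≈10.595666, D=e−e_prev≈0.031290; u=1/4·(-0.951002)+0·10.595666+0·0.031290≈-0.237751; next y=-7/10·(-0.048998)+1/4·(-0.237751)≈-0.025139
n=12: y≈-0.025139, sp=-1, e=sp−y≈-0.974861; I≈9.620805, D=e−e_prev≈-0.023859; u=1/4·(-0.974861)+0·9.620805+0·(-0.023859)≈-0.243715; next y=-7/10·(-0.025139)+1/4·(-0.243715)≈-0.043331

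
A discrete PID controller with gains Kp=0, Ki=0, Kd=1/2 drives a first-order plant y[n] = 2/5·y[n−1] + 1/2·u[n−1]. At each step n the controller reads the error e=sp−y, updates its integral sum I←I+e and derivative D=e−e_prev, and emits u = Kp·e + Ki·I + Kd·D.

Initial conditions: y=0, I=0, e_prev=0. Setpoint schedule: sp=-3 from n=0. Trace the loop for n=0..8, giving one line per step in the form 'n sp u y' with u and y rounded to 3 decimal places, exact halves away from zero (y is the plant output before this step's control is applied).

(exact arithmetic carried between steps; '≈' marks a value shown rounded to 6 d.p. or computed from one; I and e_prev carry over from the previous line; the table rounds u and y to 3 d.p., halves away from zero)
n=0: y=0, sp=-3, e=sp−y=-3; I=-3, D=e−e_prev=-3; u=0·(-3)+0·(-3)+1/2·(-3)=-1.5; next y=2/5·0+1/2·(-1.5)=-0.75
n=1: y=-0.75, sp=-3, e=sp−y=-2.25; I=-5.25, D=e−e_prev=0.75; u=0·(-2.25)+0·(-5.25)+1/2·0.75=0.375; next y=2/5·(-0.75)+1/2·0.375=-0.1125
n=2: y=-0.1125, sp=-3, e=sp−y=-2.8875; I=-8.1375, D=e−e_prev=-0.6375; u=0·(-2.8875)+0·(-8.1375)+1/2·(-0.6375)=-0.31875; next y=2/5·(-0.1125)+1/2·(-0.31875)=-0.204375
n=3: y=-0.204375, sp=-3, e=sp−y=-2.795625; I=-10.933125, D=e−e_prev=0.091875; u=0·(-2.795625)+0·(-10.933125)+1/2·0.091875≈0.045938; next y=2/5·(-0.204375)+1/2·0.045938≈-0.058781
n=4: y≈-0.058781, sp=-3, e=sp−y≈-2.941219; I≈-13.874344, D=e−e_prev≈-0.145594; u=0·(-2.941219)+0·(-13.874344)+1/2·(-0.145594)≈-0.072797; next y=2/5·(-0.058781)+1/2·(-0.072797)≈-0.059911
n=5: y≈-0.059911, sp=-3, e=sp−y≈-2.940089; I≈-16.814433, D=e−e_prev≈0.001130; u=0·(-2.940089)+0·(-16.814433)+1/2·0.001130≈0.000565; next y=2/5·(-0.059911)+1/2·0.000565≈-0.023682
n=6: y≈-0.023682, sp=-3, e=sp−y≈-2.976318; I≈-19.790751, D=e−e_prev≈-0.036229; u=0·(-2.976318)+0·(-19.790751)+1/2·(-0.036229)≈-0.018114; next y=2/5·(-0.023682)+1/2·(-0.018114)≈-0.018530
n=7: y≈-0.018530, sp=-3, e=sp−y≈-2.981470; I≈-22.772221, D=e−e_prev≈-0.005152; u=0·(-2.981470)+0·(-22.772221)+1/2·(-0.005152)≈-0.002576; next y=2/5·(-0.018530)+1/2·(-0.002576)≈-0.008700
n=8: y≈-0.008700, sp=-3, e=sp−y≈-2.991300; I≈-25.763521, D=e−e_prev≈-0.009830; u=0·(-2.991300)+0·(-25.763521)+1/2·(-0.009830)≈-0.004915; next y=2/5·(-0.008700)+1/2·(-0.004915)≈-0.005938

0 -3 -1.500 0.000
1 -3 0.375 -0.750
2 -3 -0.319 -0.113
3 -3 0.046 -0.204
4 -3 -0.073 -0.059
5 -3 0.001 -0.060
6 -3 -0.018 -0.024
7 -3 -0.003 -0.019
8 -3 -0.005 -0.009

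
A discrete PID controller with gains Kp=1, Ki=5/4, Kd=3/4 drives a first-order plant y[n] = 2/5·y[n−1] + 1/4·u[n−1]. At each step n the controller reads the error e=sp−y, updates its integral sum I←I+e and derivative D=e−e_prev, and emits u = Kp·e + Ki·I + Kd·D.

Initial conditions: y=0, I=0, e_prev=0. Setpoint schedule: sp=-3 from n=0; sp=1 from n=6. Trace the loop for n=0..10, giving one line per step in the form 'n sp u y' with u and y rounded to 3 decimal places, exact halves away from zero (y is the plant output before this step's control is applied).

0 -3 -9.000 0.000
1 -3 -3.750 -2.250
2 -3 -7.613 -1.838
3 -3 -6.354 -2.638
4 -3 -7.390 -2.644
5 -3 -7.056 -2.905
6 1 4.692 -2.926
7 1 -2.202 0.003
8 1 2.898 -0.549
9 1 1.258 0.505
10 1 2.633 0.516

(exact arithmetic carried between steps; '≈' marks a value shown rounded to 6 d.p. or computed from one; I and e_prev carry over from the previous line; the table rounds u and y to 3 d.p., halves away from zero)
n=0: y=0, sp=-3, e=sp−y=-3; I=-3, D=e−e_prev=-3; u=1·(-3)+5/4·(-3)+3/4·(-3)=-9; next y=2/5·0+1/4·(-9)=-2.25
n=1: y=-2.25, sp=-3, e=sp−y=-0.75; I=-3.75, D=e−e_prev=2.25; u=1·(-0.75)+5/4·(-3.75)+3/4·2.25=-3.75; next y=2/5·(-2.25)+1/4·(-3.75)=-1.8375
n=2: y=-1.8375, sp=-3, e=sp−y=-1.1625; I=-4.9125, D=e−e_prev=-0.4125; u=1·(-1.1625)+5/4·(-4.9125)+3/4·(-0.4125)=-7.6125; next y=2/5·(-1.8375)+1/4·(-7.6125)=-2.638125
n=3: y=-2.638125, sp=-3, e=sp−y=-0.361875; I=-5.274375, D=e−e_prev=0.800625; u=1·(-0.361875)+5/4·(-5.274375)+3/4·0.800625=-6.354375; next y=2/5·(-2.638125)+1/4·(-6.354375)≈-2.643844
n=4: y≈-2.643844, sp=-3, e=sp−y≈-0.356156; I≈-5.630531, D=e−e_prev≈0.005719; u=1·(-0.356156)+5/4·(-5.630531)+3/4·0.005719≈-7.390031; next y=2/5·(-2.643844)+1/4·(-7.390031)≈-2.905045
n=5: y≈-2.905045, sp=-3, e=sp−y≈-0.094955; I≈-5.725486, D=e−e_prev≈0.261202; u=1·(-0.094955)+5/4·(-5.725486)+3/4·0.261202≈-7.055911; next y=2/5·(-2.905045)+1/4·(-7.055911)≈-2.925996
n=6: y≈-2.925996, sp=1, e=sp−y≈3.925996; I≈-1.799490, D=e−e_prev≈4.020951; u=1·3.925996+5/4·(-1.799490)+3/4·4.020951≈4.692346; next y=2/5·(-2.925996)+1/4·4.692346≈0.002688
n=7: y≈0.002688, sp=1, e=sp−y≈0.997312; I≈-0.802178, D=e−e_prev≈-2.928684; u=1·0.997312+5/4·(-0.802178)+3/4·(-2.928684)≈-2.201924; next y=2/5·0.002688+1/4·(-2.201924)≈-0.549406
n=8: y≈-0.549406, sp=1, e=sp−y≈1.549406; I≈0.747227, D=e−e_prev≈0.552094; u=1·1.549406+5/4·0.747227+3/4·0.552094≈2.897511; next y=2/5·(-0.549406)+1/4·2.897511≈0.504615
n=9: y≈0.504615, sp=1, e=sp−y≈0.495385; I≈1.242612, D=e−e_prev≈-1.054021; u=1·0.495385+5/4·1.242612+3/4·(-1.054021)≈1.258134; next y=2/5·0.504615+1/4·1.258134≈0.516380
n=10: y≈0.516380, sp=1, e=sp−y≈0.483620; I≈1.726232, D=e−e_prev≈-0.011764; u=1·0.483620+5/4·1.726232+3/4·(-0.011764)≈2.632588; next y=2/5·0.516380+1/4·2.632588≈0.864699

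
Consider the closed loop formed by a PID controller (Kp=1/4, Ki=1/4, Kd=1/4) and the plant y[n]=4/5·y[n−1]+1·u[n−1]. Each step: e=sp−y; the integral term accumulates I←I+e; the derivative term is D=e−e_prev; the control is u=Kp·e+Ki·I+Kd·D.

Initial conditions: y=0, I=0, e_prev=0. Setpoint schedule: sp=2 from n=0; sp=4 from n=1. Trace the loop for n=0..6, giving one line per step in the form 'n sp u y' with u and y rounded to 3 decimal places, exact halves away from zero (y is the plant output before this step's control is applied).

(exact arithmetic carried between steps; '≈' marks a value shown rounded to 6 d.p. or computed from one; I and e_prev carry over from the previous line; the table rounds u and y to 3 d.p., halves away from zero)
n=0: y=0, sp=2, e=sp−y=2; I=2, D=e−e_prev=2; u=1/4·2+1/4·2+1/4·2=1.5; next y=4/5·0+1·1.5=1.5
n=1: y=1.5, sp=4, e=sp−y=2.5; I=4.5, D=e−e_prev=0.5; u=1/4·2.5+1/4·4.5+1/4·0.5=1.875; next y=4/5·1.5+1·1.875=3.075
n=2: y=3.075, sp=4, e=sp−y=0.925; I=5.425, D=e−e_prev=-1.575; u=1/4·0.925+1/4·5.425+1/4·(-1.575)=1.19375; next y=4/5·3.075+1·1.19375=3.65375
n=3: y=3.65375, sp=4, e=sp−y=0.34625; I=5.77125, D=e−e_prev=-0.57875; u=1/4·0.34625+1/4·5.77125+1/4·(-0.57875)≈1.384688; next y=4/5·3.65375+1·1.384688≈4.307688
n=4: y≈4.307688, sp=4, e=sp−y≈-0.307688; I≈5.463563, D=e−e_prev≈-0.653938; u=1/4·(-0.307688)+1/4·5.463563+1/4·(-0.653938)≈1.125484; next y=4/5·4.307688+1·1.125484≈4.571634
n=5: y≈4.571634, sp=4, e=sp−y≈-0.571634; I≈4.891928, D=e−e_prev≈-0.263947; u=1/4·(-0.571634)+1/4·4.891928+1/4·(-0.263947)≈1.014087; next y=4/5·4.571634+1·1.014087≈4.671394
n=6: y≈4.671394, sp=4, e=sp−y≈-0.671394; I≈4.220534, D=e−e_prev≈-0.099760; u=1/4·(-0.671394)+1/4·4.220534+1/4·(-0.099760)≈0.862345; next y=4/5·4.671394+1·0.862345≈4.599460

0 2 1.500 0.000
1 4 1.875 1.500
2 4 1.194 3.075
3 4 1.385 3.654
4 4 1.125 4.308
5 4 1.014 4.572
6 4 0.862 4.671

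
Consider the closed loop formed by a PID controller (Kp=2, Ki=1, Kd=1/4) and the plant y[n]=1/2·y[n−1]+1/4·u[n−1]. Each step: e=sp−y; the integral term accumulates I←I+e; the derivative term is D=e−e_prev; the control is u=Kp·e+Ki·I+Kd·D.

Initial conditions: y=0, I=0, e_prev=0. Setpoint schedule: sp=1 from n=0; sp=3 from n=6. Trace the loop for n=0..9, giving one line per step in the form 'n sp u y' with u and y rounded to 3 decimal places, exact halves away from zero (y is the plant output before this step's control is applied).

0 1 3.250 0.000
1 1 1.359 0.813
2 1 1.966 0.746
3 1 1.818 0.865
4 1 1.911 0.887
5 1 1.918 0.921
6 3 8.444 0.940
7 3 4.676 2.581
8 3 5.900 2.459
9 3 5.613 2.705

(exact arithmetic carried between steps; '≈' marks a value shown rounded to 6 d.p. or computed from one; I and e_prev carry over from the previous line; the table rounds u and y to 3 d.p., halves away from zero)
n=0: y=0, sp=1, e=sp−y=1; I=1, D=e−e_prev=1; u=2·1+1·1+1/4·1=3.25; next y=1/2·0+1/4·3.25=0.8125
n=1: y=0.8125, sp=1, e=sp−y=0.1875; I=1.1875, D=e−e_prev=-0.8125; u=2·0.1875+1·1.1875+1/4·(-0.8125)=1.359375; next y=1/2·0.8125+1/4·1.359375≈0.746094
n=2: y≈0.746094, sp=1, e=sp−y≈0.253906; I≈1.441406, D=e−e_prev≈0.066406; u=2·0.253906+1·1.441406+1/4·0.066406≈1.965820; next y=1/2·0.746094+1/4·1.965820≈0.864502
n=3: y≈0.864502, sp=1, e=sp−y≈0.135498; I≈1.576904, D=e−e_prev≈-0.118408; u=2·0.135498+1·1.576904+1/4·(-0.118408)≈1.818298; next y=1/2·0.864502+1/4·1.818298≈0.886826
n=4: y≈0.886826, sp=1, e=sp−y≈0.113174; I≈1.690079, D=e−e_prev≈-0.022324; u=2·0.113174+1·1.690079+1/4·(-0.022324)≈1.910847; next y=1/2·0.886826+1/4·1.910847≈0.921124
n=5: y≈0.921124, sp=1, e=sp−y≈0.078876; I≈1.768954, D=e−e_prev≈-0.034299; u=2·0.078876+1·1.768954+1/4·(-0.034299)≈1.918131; next y=1/2·0.921124+1/4·1.918131≈0.940095
n=6: y≈0.940095, sp=3, e=sp−y≈2.059905; I≈3.828859, D=e−e_prev≈1.981030; u=2·2.059905+1·3.828859+1/4·1.981030≈8.443927; next y=1/2·0.940095+1/4·8.443927≈2.581029
n=7: y≈2.581029, sp=3, e=sp−y≈0.418971; I≈4.247830, D=e−e_prev≈-1.640934; u=2·0.418971+1·4.247830+1/4·(-1.640934)≈4.675538; next y=1/2·2.581029+1/4·4.675538≈2.459399
n=8: y≈2.459399, sp=3, e=sp−y≈0.540601; I≈4.788431, D=e−e_prev≈0.121630; u=2·0.540601+1·4.788431+1/4·0.121630≈5.900040; next y=1/2·2.459399+1/4·5.900040≈2.704710
n=9: y≈2.704710, sp=3, e=sp−y≈0.295290; I≈5.083721, D=e−e_prev≈-0.245310; u=2·0.295290+1·5.083721+1/4·(-0.245310)≈5.612975; next y=1/2·2.704710+1/4·5.612975≈2.755598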